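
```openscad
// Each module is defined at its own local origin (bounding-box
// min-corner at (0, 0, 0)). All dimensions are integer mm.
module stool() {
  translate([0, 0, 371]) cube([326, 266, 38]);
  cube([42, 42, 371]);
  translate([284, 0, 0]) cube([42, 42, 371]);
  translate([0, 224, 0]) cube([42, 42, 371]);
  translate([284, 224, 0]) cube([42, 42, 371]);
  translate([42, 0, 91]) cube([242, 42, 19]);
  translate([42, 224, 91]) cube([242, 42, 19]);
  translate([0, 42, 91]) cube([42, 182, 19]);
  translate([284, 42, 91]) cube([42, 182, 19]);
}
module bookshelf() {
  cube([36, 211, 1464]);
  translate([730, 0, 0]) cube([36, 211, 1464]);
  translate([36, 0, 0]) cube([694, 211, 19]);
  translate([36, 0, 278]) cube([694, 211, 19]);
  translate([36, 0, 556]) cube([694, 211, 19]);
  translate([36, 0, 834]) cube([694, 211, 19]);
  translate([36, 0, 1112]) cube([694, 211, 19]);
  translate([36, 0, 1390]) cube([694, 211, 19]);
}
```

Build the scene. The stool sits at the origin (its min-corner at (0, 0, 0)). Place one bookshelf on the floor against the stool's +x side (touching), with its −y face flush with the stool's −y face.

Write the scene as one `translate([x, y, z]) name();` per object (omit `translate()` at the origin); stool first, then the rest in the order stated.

stool();
translate([326, 0, 0]) bookshelf();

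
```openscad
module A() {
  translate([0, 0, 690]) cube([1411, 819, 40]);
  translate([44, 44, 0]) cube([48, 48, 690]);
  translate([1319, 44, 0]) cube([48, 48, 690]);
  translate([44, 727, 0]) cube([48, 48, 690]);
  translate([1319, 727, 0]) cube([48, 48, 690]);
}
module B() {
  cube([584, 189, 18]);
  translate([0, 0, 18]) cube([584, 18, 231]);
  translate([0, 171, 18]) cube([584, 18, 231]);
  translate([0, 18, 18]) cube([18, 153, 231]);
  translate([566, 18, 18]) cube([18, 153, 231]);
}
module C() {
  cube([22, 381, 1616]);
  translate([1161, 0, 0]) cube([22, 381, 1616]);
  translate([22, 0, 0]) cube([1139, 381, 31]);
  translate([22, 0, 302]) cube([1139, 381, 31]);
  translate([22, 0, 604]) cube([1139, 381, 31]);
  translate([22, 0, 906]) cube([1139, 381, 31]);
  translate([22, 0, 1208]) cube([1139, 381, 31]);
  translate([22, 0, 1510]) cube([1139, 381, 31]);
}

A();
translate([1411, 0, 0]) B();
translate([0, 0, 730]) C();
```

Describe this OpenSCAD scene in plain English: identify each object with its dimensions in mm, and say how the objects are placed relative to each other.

A is a rectangular dining table. The top is 1411×819×40 mm with its upper surface at z = 730 mm. It stands on four 48×48 mm square legs, each inset 44 mm from the nearest pair of top edges, running from the floor to the underside of the top.

B is an open storage box with external size 584×189×249 mm and wall thickness 18 mm (the base is also 18 mm thick). The base covers the whole footprint; the four walls stand on the base, with the y-facing walls full-width and the x-facing walls fitting between their inner faces.

C is an open bookshelf. Two side panels, each 22 mm thick, 381 mm deep and 1616 mm tall, stand 1183 mm apart (outside-to-outside). Between them sit 6 shelves, each 31 mm thick and 381 mm deep, spanning the full gap between the sides. The bottom shelf rests on the floor (its underside at z = 0) and the clear gap between one shelf's top and the next shelf's underside is 271 mm.

The open box is against the table's +x side, with their −y faces flush. The bookshelf is on top of the table.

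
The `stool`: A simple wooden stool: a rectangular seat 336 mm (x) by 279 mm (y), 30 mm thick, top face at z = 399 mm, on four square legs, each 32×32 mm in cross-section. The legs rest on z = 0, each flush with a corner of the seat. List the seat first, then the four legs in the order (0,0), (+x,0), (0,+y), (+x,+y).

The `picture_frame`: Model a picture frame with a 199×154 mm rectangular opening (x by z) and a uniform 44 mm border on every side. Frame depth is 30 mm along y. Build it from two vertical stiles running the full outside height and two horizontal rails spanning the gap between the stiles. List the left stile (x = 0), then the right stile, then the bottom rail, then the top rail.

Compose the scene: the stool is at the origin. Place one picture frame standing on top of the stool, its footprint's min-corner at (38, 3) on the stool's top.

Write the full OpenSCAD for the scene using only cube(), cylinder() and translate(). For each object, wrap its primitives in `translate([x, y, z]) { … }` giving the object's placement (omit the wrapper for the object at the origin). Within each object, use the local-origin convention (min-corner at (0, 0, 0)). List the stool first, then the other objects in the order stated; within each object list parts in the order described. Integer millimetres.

translate([0, 0, 369]) cube([336, 279, 30]);
cube([32, 32, 369]);
translate([304, 0, 0]) cube([32, 32, 369]);
translate([0, 247, 0]) cube([32, 32, 369]);
translate([304, 247, 0]) cube([32, 32, 369]);
translate([38, 3, 399]) {
  cube([44, 30, 242]);
  translate([243, 0, 0]) cube([44, 30, 242]);
  translate([44, 0, 0]) cube([199, 30, 44]);
  translate([44, 0, 198]) cube([199, 30, 44]);
}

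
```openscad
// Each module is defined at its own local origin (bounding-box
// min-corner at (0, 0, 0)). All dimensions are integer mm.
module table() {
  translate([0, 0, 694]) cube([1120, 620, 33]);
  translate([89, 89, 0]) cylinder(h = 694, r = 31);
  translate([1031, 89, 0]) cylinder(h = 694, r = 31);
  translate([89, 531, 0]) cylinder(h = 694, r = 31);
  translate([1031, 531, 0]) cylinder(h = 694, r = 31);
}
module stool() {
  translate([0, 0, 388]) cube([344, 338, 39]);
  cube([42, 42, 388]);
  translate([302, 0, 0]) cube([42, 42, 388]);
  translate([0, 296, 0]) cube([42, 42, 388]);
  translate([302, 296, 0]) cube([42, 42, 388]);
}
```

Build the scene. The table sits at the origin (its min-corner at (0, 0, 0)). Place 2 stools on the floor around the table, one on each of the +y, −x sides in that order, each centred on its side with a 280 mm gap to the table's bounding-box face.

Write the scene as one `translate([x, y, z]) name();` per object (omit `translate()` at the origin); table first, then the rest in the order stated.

table();
translate([388, 900, 0]) stool();
translate([-624, 141, 0]) stool();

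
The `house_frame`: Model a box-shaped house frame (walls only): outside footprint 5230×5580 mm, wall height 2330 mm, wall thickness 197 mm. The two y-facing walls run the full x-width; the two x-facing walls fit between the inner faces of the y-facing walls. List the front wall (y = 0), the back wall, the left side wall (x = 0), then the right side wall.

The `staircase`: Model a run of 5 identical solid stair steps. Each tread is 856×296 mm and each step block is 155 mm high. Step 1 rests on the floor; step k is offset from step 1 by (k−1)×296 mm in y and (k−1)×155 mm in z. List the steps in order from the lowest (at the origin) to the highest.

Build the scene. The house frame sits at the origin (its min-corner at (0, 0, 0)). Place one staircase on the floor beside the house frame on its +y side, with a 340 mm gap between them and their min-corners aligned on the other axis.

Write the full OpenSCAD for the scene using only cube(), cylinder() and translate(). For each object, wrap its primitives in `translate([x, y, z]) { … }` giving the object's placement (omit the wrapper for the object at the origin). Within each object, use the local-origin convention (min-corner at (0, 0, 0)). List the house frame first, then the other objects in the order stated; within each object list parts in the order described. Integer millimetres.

cube([5230, 197, 2330]);
translate([0, 5383, 0]) cube([5230, 197, 2330]);
translate([0, 197, 0]) cube([197, 5186, 2330]);
translate([5033, 197, 0]) cube([197, 5186, 2330]);
translate([0, 5920, 0]) {
  cube([856, 296, 155]);
  translate([0, 296, 155]) cube([856, 296, 155]);
  translate([0, 592, 310]) cube([856, 296, 155]);
  translate([0, 888, 465]) cube([856, 296, 155]);
  translate([0, 1184, 620]) cube([856, 296, 155]);
}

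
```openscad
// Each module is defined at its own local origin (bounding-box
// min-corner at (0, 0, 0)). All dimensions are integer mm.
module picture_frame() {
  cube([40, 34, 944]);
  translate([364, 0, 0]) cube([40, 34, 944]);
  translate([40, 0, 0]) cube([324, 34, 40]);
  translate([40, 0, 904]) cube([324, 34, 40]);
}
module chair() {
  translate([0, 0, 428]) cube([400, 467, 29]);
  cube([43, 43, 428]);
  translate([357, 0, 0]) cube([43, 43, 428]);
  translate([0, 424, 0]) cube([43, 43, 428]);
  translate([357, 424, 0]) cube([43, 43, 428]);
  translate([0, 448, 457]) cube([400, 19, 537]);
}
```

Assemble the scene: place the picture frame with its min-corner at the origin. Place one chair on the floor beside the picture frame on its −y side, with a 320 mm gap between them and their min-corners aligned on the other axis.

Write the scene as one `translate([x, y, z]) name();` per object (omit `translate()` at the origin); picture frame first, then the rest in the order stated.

picture_frame();
translate([0, -787, 0]) chair();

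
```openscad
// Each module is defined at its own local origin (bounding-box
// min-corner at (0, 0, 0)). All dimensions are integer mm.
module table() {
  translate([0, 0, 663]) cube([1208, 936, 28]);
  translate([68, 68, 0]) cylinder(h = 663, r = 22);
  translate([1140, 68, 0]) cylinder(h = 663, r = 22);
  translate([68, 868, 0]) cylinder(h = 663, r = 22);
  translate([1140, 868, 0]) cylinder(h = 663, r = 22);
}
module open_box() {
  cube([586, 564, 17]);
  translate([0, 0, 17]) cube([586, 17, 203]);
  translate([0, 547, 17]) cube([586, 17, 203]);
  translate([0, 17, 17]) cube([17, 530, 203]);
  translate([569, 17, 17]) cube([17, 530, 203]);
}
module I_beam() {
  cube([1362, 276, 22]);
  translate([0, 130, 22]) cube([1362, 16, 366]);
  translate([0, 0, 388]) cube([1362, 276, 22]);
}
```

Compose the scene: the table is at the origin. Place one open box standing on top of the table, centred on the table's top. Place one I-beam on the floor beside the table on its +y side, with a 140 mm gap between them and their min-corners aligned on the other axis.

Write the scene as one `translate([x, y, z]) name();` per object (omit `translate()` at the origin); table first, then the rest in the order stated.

table();
translate([311, 186, 691]) open_box();
translate([0, 1076, 0]) I_beam();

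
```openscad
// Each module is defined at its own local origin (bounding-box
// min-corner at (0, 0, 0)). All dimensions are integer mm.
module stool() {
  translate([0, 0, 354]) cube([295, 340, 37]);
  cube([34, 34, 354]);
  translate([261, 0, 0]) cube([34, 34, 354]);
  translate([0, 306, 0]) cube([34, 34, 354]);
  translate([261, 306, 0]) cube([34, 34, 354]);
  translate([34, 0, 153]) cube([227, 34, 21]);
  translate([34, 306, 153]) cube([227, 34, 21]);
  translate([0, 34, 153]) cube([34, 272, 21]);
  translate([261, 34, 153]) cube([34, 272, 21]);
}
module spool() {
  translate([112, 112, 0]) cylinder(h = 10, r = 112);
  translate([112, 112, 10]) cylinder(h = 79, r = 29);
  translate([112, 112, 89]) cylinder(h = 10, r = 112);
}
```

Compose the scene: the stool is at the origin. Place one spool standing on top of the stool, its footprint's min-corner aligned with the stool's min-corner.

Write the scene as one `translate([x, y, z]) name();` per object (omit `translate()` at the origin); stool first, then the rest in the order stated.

stool();
translate([0, 0, 391]) spool();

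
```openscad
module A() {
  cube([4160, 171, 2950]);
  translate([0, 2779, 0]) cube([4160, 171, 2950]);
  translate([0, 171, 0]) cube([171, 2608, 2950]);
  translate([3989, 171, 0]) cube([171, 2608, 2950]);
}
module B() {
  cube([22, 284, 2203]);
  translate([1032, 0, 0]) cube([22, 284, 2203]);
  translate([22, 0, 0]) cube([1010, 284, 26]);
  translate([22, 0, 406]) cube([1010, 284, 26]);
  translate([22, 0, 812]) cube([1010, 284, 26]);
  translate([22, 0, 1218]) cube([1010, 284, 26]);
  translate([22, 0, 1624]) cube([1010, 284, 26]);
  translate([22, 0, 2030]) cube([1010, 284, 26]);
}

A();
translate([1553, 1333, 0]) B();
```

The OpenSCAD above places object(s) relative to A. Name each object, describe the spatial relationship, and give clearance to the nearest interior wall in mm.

A is a house frame. B is a bookshelf. The bookshelf sits inside the house frame, centred. The clearance to the nearest interior wall is 1162 mm.

Clearances: x = 1382, y = 1162; minimum 1162 mm.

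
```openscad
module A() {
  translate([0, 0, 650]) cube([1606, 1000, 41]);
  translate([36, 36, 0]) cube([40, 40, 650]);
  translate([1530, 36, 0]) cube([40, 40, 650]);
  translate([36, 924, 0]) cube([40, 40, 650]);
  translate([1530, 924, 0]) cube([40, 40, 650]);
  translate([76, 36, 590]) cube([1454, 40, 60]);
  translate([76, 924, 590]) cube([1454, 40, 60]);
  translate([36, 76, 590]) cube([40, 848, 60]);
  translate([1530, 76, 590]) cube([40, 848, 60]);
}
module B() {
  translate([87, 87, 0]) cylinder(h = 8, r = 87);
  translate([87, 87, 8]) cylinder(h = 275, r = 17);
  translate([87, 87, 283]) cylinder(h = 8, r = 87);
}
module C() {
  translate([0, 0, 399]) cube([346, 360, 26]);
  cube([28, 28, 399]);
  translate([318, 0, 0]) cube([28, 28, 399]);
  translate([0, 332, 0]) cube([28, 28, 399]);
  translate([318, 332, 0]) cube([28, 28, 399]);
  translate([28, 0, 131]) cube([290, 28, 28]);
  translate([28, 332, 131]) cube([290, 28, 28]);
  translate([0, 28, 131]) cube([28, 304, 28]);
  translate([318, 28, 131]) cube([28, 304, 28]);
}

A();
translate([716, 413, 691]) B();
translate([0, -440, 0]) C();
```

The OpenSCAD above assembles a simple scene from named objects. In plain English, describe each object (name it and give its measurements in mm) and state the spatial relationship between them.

A is a table with a 1606×1000 mm rectangular top, 41 mm thick, top surface at z = 691 mm, supported by four 40×40 mm square legs, each inset 36 mm from the nearest pair of top edges, running from the floor. Four apron rails, 40 mm thick and 60 mm tall, run between adjacent legs with their top edges flush with the underside of the top and their outer faces flush with the legs' outer faces.

B is a spool: two coaxial disc flanges of radius 87 mm and thickness 8 mm, joined by a core cylinder of radius 17 mm and height 275 mm. The lower flange rests on z = 0 and the three cylinders share a vertical axis.

C is a simple wooden stool: a rectangular seat 346 mm (x) by 360 mm (y), 26 mm thick, top face at z = 425 mm, on four square legs, each 28×28 mm in cross-section. The legs rest on z = 0, each flush with a corner of the seat. Four stretchers, 28 mm wide and 28 mm tall, connect adjacent legs with their undersides at z = 131 mm, each running between the inner faces of the legs it joins and aligned with the legs' outer faces on the other axis.

The spool is on top of the table, centred. The stool is on the floor beside the table on its −y side.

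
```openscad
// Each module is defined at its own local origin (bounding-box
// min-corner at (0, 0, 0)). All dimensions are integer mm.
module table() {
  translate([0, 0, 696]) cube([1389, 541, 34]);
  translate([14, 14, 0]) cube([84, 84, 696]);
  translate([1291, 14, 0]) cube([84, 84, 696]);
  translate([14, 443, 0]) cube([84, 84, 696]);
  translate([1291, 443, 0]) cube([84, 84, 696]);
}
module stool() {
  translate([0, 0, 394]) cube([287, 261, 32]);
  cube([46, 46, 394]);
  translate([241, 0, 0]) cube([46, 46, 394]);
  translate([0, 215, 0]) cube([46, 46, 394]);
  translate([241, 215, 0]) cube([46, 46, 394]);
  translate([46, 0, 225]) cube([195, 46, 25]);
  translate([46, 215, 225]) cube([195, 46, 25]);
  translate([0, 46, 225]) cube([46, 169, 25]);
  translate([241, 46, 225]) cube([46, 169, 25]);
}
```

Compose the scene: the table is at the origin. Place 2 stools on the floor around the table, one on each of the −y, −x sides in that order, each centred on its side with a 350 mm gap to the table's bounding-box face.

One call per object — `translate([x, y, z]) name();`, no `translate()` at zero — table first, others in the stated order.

table();
translate([551, -611, 0]) stool();
translate([-637, 140, 0]) stool();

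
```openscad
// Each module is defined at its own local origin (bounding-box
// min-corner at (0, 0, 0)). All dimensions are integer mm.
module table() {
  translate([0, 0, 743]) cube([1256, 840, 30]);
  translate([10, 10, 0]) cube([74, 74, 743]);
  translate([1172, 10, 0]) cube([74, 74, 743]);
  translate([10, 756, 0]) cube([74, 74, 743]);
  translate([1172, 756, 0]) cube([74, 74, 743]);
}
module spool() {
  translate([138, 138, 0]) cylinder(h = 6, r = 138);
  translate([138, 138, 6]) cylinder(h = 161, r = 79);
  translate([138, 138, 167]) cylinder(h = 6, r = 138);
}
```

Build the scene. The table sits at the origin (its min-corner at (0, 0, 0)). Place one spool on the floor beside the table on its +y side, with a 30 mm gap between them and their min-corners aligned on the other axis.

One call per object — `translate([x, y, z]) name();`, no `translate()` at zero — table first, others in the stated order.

table();
translate([0, 870, 0]) spool();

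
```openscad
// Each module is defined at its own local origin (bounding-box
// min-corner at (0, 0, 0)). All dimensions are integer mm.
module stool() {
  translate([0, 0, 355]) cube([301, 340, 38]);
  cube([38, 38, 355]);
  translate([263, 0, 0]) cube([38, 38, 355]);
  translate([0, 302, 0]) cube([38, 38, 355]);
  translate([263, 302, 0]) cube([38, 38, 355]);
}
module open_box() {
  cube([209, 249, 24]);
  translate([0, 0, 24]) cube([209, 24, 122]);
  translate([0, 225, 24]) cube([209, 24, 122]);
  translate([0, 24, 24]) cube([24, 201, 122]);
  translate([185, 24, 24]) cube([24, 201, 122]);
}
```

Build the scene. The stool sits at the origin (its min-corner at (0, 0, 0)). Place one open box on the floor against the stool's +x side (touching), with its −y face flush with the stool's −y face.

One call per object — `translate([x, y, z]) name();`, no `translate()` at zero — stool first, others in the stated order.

stool();
translate([301, 0, 0]) open_box();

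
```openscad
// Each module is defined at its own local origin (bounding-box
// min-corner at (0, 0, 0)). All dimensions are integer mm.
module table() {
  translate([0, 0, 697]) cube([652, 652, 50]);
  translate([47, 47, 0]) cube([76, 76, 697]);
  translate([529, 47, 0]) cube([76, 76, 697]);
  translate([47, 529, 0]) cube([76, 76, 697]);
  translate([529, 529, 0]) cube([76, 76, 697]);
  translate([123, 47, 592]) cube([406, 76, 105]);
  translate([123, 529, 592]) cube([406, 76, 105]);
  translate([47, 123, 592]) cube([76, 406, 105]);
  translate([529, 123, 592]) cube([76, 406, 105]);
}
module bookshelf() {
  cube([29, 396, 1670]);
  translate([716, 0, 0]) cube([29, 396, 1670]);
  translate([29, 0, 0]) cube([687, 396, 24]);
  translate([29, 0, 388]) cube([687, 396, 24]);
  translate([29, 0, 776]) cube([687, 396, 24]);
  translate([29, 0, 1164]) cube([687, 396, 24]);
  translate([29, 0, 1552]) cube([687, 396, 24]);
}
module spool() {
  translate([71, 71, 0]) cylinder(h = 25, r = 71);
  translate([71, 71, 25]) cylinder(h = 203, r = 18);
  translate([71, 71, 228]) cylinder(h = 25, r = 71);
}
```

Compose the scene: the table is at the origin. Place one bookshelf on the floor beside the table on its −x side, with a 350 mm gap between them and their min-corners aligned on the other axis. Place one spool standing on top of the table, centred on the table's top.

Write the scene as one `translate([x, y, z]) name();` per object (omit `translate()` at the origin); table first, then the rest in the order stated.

table();
translate([-1095, 0, 0]) bookshelf();
translate([255, 255, 747]) spool();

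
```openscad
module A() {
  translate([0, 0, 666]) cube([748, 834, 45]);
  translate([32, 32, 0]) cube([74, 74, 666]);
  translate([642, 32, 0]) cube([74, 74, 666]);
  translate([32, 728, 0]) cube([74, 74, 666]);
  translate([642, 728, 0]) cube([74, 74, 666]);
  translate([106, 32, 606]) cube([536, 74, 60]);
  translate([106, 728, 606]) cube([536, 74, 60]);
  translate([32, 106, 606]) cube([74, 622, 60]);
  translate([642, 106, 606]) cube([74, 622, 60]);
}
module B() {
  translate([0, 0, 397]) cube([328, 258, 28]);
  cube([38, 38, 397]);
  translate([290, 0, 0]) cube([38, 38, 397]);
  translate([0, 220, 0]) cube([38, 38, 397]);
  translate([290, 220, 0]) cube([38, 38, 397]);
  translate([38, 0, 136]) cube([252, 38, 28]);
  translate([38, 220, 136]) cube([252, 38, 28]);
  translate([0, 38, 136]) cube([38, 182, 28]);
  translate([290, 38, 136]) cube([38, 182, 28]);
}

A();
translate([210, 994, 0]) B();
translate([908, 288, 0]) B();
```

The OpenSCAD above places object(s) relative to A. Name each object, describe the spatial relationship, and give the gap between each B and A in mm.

A is a table. B is a stool. Two stools sit around the table at the +y, +x sides. The gap between each stool and the table is 160 mm.

Each stool's nearest face is 160 mm from the table's bounding box.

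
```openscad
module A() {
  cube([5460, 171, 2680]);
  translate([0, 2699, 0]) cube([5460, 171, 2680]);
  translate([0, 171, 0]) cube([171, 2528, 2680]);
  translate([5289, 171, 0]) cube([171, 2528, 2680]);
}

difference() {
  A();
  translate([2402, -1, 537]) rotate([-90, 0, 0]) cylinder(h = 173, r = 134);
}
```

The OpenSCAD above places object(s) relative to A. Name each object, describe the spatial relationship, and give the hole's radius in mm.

A is a house frame. The house frame has a circular hole through its front wall. The hole's radius is 134 mm.

The subtracted cylinder has r = 134 mm.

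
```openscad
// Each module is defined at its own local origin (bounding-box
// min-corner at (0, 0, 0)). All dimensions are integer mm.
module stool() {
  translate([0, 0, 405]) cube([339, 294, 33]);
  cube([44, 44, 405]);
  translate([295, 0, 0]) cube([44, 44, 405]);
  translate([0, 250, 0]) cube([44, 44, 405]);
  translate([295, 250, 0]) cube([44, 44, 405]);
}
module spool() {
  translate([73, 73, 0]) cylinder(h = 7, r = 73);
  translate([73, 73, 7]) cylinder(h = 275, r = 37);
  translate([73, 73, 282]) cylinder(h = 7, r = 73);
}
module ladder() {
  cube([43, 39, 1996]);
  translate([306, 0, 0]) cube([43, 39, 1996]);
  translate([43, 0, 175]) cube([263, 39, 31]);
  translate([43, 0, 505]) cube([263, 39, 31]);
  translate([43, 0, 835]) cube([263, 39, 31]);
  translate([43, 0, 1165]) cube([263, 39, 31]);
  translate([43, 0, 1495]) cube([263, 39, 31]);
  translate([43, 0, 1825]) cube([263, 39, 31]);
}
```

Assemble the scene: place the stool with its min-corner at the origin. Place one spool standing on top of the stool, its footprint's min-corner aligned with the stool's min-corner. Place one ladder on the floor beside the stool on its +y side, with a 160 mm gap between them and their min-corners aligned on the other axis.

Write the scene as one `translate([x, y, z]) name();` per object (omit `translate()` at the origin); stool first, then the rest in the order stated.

stool();
translate([0, 0, 438]) spool();
translate([0, 454, 0]) ladder();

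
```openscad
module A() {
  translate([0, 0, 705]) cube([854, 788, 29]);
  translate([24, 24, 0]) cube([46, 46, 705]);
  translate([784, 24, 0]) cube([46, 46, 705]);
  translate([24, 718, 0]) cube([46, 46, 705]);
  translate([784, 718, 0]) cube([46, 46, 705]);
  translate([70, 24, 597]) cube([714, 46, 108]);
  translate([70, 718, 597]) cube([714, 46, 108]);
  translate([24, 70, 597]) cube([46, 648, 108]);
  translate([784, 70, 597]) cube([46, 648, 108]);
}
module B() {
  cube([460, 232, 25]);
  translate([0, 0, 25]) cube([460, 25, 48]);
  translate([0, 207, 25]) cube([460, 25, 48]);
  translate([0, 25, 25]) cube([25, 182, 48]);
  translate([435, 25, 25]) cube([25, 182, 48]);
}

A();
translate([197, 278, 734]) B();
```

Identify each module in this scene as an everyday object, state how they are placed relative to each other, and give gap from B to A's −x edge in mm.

A is a table. B is an open box. The open box is on top of the table, centred. The gap from the open box to the table's −x edge is 197 mm.

The open box's min-x is at 197; the table's min-x is 0; gap = 197 mm.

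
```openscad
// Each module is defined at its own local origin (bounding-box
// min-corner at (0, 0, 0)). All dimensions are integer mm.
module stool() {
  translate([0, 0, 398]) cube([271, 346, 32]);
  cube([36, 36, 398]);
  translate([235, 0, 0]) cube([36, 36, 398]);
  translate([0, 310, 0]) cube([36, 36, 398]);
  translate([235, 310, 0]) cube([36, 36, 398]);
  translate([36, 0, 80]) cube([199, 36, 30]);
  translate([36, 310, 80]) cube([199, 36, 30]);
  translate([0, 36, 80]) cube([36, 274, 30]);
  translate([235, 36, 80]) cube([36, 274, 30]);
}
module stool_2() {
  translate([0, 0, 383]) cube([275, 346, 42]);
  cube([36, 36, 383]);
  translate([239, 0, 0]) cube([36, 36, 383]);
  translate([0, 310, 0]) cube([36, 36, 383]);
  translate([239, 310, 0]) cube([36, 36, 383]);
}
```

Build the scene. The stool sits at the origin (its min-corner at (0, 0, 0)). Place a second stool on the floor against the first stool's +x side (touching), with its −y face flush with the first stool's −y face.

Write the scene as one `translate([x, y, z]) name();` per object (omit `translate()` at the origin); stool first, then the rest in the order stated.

stool();
translate([271, 0, 0]) stool_2();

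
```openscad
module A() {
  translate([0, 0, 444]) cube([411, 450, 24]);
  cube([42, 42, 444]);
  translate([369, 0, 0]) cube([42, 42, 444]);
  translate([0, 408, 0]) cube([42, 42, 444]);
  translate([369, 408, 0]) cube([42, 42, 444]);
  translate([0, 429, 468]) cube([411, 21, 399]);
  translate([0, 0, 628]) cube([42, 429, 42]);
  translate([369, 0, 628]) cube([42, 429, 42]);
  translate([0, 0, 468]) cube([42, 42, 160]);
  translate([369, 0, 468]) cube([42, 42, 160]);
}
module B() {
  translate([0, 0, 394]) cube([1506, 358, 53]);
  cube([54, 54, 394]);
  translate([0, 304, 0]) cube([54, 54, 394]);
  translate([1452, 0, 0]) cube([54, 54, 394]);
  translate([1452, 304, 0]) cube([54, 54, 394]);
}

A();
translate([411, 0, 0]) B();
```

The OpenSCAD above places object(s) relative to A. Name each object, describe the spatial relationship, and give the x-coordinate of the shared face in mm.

The chair's +x face and the bench's −x face are both at x = 411 mm.

A is a chair. B is a bench. The bench is against the chair's +x side, with their −y faces flush. The x-coordinate of the shared face is 411 mm.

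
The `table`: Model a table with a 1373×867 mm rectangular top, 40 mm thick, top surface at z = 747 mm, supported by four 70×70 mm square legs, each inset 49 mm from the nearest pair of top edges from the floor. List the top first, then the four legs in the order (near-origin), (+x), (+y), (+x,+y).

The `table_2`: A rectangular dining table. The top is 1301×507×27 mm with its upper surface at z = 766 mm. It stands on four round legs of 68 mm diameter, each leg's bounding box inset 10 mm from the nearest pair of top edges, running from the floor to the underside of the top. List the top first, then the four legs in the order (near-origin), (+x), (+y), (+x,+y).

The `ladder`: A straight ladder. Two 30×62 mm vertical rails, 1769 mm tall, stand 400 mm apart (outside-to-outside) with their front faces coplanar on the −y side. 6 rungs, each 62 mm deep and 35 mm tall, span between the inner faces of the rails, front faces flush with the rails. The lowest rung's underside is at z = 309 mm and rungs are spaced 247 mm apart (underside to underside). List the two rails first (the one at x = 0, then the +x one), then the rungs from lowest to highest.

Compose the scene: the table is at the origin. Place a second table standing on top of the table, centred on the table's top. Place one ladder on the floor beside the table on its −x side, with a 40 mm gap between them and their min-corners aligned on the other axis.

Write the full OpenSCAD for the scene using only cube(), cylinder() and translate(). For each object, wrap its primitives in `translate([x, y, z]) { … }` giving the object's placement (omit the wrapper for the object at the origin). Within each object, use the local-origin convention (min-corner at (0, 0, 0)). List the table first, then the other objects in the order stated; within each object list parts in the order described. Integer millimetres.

translate([0, 0, 707]) cube([1373, 867, 40]);
translate([49, 49, 0]) cube([70, 70, 707]);
translate([1254, 49, 0]) cube([70, 70, 707]);
translate([49, 748, 0]) cube([70, 70, 707]);
translate([1254, 748, 0]) cube([70, 70, 707]);
translate([36, 180, 747]) {
  translate([0, 0, 739]) cube([1301, 507, 27]);
  translate([44, 44, 0]) cylinder(h = 739, r = 34);
  translate([1257, 44, 0]) cylinder(h = 739, r = 34);
  translate([44, 463, 0]) cylinder(h = 739, r = 34);
  translate([1257, 463, 0]) cylinder(h = 739, r = 34);
}
translate([-440, 0, 0]) {
  cube([30, 62, 1769]);
  translate([370, 0, 0]) cube([30, 62, 1769]);
  translate([30, 0, 309]) cube([340, 62, 35]);
  translate([30, 0, 556]) cube([340, 62, 35]);
  translate([30, 0, 803]) cube([340, 62, 35]);
  translate([30, 0, 1050]) cube([340, 62, 35]);
  translate([30, 0, 1297]) cube([340, 62, 35]);
  translate([30, 0, 1544]) cube([340, 62, 35]);
}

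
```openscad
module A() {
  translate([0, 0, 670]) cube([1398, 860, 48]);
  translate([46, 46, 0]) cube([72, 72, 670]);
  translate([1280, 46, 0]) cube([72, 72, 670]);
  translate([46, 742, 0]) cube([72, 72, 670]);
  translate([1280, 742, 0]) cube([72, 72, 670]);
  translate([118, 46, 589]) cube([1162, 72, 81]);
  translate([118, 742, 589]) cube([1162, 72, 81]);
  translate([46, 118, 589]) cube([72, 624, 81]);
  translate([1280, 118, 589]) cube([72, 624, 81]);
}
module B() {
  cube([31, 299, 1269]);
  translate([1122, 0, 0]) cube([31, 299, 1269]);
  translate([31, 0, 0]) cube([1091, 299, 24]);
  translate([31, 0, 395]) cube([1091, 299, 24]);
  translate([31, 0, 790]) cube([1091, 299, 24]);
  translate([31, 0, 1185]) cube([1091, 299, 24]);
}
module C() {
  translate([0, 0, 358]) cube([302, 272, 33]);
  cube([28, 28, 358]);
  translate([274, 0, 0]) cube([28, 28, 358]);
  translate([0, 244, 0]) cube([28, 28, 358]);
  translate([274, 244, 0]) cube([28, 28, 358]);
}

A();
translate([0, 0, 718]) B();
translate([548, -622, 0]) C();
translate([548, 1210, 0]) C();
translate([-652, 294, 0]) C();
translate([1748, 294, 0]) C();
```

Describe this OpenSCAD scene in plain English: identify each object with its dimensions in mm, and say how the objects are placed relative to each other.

A is a table: top 1398 mm (x) × 860 mm (y), 48 mm thick, upper face at z = 718 mm, on four 72×72 mm square legs, each inset 46 mm from the nearest pair of top edges, running from z = 0 to the bottom of the top. Four apron rails, 72 mm thick and 81 mm tall, run between adjacent legs with their top edges flush with the underside of the top and their outer faces flush with the legs' outer faces.

B is a bookshelf 1153 mm wide overall, 299 mm deep and 1269 mm tall. The two sides are 31 mm thick vertical panels. 4 horizontal shelves of 24 mm thickness span between the inner faces of the sides; the lowest shelf sits on the floor and shelves are stacked with a clear vertical gap of 371 mm between each pair.

C is a four-legged stool. The seat is 302×272 mm, 33 mm thick, top at z = 391 mm. It stands on four square legs, each 28×28 mm in cross-section, from z = 0 to the seat underside, each flush with a corner of the seat.

The bookshelf is on top of the table. Four stools sit around the table at the −y, +y, −x, +x sides.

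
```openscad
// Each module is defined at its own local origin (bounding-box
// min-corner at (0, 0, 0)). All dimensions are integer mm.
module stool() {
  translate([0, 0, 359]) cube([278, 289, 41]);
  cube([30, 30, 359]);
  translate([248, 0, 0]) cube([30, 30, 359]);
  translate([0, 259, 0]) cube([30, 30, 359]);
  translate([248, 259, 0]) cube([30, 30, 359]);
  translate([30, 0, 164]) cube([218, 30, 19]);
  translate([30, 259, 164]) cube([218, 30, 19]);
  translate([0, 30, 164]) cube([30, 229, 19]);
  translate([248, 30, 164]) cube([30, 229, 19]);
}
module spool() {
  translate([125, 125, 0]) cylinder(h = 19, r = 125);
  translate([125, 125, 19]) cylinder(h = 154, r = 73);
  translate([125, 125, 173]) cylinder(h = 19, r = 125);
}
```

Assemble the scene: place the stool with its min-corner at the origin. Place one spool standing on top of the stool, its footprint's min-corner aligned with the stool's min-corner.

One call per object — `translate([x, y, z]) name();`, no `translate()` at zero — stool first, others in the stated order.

stool();
translate([0, 0, 400]) spool();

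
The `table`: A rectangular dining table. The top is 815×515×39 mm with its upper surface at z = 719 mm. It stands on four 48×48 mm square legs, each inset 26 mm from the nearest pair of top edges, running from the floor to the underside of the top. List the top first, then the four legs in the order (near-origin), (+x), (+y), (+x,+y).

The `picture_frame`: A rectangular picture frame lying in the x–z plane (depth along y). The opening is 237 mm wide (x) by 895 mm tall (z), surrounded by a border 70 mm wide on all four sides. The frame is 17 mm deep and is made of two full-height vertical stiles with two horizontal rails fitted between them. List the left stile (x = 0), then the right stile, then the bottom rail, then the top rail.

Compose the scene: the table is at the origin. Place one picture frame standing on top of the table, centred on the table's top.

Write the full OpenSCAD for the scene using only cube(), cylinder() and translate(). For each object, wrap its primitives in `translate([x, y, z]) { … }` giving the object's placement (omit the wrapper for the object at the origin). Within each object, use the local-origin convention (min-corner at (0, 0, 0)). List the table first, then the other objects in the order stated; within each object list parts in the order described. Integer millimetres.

translate([0, 0, 680]) cube([815, 515, 39]);
translate([26, 26, 0]) cube([48, 48, 680]);
translate([741, 26, 0]) cube([48, 48, 680]);
translate([26, 441, 0]) cube([48, 48, 680]);
translate([741, 441, 0]) cube([48, 48, 680]);
translate([219, 249, 719]) {
  cube([70, 17, 1035]);
  translate([307, 0, 0]) cube([70, 17, 1035]);
  translate([70, 0, 0]) cube([237, 17, 70]);
  translate([70, 0, 965]) cube([237, 17, 70]);
}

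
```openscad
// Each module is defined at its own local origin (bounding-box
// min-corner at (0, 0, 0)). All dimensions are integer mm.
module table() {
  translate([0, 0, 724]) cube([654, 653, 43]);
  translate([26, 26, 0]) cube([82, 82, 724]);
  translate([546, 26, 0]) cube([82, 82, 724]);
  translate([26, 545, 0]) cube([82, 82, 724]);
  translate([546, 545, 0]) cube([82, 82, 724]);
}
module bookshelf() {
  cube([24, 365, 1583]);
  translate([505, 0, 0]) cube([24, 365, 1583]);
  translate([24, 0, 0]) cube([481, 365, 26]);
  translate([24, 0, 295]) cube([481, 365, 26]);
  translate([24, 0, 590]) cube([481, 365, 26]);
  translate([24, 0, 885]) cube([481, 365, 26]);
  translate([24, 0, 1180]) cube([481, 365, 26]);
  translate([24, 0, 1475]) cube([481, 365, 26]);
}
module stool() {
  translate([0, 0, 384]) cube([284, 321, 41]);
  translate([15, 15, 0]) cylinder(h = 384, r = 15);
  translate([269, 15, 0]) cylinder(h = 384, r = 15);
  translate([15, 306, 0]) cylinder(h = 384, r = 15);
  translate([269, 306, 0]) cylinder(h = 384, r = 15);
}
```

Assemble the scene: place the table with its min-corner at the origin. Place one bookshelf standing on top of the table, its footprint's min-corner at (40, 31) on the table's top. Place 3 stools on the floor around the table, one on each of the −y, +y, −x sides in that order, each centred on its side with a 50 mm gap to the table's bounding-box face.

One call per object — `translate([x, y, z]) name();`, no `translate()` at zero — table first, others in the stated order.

table();
translate([40, 31, 767]) bookshelf();
translate([185, -371, 0]) stool();
translate([185, 703, 0]) stool();
translate([-334, 166, 0]) stool();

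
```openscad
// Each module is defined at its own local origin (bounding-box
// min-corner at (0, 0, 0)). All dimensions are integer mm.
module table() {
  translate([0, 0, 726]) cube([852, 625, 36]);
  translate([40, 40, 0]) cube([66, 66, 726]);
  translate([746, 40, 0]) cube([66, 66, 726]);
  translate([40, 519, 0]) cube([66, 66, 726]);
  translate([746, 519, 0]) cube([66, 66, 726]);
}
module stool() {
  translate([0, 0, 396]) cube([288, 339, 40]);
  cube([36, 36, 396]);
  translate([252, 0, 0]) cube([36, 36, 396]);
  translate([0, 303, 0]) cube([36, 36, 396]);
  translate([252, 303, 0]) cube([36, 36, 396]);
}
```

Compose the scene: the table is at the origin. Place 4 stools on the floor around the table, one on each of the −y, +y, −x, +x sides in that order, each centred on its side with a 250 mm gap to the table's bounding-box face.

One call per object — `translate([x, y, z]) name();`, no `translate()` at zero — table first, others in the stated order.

table();
translate([282, -589, 0]) stool();
translate([282, 875, 0]) stool();
translate([-538, 143, 0]) stool();
translate([1102, 143, 0]) stool();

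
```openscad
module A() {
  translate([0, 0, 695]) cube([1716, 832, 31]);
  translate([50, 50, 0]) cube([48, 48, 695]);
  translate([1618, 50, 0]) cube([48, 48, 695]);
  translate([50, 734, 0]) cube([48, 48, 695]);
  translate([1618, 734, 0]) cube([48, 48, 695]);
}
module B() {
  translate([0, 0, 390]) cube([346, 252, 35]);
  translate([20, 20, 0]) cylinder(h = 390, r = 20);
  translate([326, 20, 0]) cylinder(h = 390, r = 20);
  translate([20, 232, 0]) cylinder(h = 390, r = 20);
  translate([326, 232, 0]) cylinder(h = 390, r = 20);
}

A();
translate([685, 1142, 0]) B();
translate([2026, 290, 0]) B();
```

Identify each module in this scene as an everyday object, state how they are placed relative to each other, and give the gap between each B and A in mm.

Each stool's nearest face is 310 mm from the table's bounding box.

A is a table. B is a stool. Two stools sit around the table at the +y, +x sides. The gap between each stool and the table is 310 mm.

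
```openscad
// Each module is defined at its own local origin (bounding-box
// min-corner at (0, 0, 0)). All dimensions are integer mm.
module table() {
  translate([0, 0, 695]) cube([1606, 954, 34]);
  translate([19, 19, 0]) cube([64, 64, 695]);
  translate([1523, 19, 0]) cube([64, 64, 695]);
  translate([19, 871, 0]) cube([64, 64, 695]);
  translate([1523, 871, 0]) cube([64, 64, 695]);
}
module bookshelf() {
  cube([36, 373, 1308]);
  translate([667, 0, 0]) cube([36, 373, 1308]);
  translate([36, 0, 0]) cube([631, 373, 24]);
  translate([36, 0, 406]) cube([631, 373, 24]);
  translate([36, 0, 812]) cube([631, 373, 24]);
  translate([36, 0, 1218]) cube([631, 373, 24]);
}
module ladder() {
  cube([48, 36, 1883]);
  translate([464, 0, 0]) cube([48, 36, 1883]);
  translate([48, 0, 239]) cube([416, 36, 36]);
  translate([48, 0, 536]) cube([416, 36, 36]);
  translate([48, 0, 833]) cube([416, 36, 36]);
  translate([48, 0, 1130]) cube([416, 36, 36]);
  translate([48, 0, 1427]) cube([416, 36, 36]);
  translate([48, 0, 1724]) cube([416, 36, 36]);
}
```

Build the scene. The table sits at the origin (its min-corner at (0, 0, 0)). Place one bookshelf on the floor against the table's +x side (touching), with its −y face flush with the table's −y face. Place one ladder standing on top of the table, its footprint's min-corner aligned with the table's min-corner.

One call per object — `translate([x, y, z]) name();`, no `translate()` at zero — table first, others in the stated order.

table();
translate([1606, 0, 0]) bookshelf();
translate([0, 0, 729]) ladder();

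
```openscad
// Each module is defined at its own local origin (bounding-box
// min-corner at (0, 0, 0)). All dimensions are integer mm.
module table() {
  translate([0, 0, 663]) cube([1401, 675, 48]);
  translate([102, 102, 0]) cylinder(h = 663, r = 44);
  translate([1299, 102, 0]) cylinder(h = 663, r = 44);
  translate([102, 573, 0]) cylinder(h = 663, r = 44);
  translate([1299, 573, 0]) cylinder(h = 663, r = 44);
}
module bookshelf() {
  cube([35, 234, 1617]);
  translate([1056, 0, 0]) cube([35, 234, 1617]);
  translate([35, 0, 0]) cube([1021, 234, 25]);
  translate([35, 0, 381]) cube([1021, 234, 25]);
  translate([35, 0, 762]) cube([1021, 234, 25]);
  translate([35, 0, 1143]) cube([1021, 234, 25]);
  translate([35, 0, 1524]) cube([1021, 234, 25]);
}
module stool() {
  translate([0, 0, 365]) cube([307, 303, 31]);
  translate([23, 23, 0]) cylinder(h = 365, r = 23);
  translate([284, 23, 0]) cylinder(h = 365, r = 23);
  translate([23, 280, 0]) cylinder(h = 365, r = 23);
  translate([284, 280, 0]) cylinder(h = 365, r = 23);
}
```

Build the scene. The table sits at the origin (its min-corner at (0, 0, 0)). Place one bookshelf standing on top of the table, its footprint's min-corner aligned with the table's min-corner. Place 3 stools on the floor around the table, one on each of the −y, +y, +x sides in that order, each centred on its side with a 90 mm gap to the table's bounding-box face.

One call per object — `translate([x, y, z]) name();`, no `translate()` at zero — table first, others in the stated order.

table();
translate([0, 0, 711]) bookshelf();
translate([547, -393, 0]) stool();
translate([547, 765, 0]) stool();
translate([1491, 186, 0]) stool();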